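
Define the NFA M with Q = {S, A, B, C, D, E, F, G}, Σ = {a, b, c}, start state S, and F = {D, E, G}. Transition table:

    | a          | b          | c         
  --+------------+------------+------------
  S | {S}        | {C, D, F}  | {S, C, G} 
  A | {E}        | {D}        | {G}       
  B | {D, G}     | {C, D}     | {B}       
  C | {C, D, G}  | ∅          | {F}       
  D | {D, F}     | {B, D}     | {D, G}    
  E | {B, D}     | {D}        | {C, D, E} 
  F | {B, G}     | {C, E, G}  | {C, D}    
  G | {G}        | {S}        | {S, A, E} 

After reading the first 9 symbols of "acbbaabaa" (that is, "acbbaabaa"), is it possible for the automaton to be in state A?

Start in {S}.
Read 'a': {S} → {S}.
Read 'c': {S} → {S, C, G}.
Read 'b': {S, C, G} → {S, C, D, F}.
Read 'b': {S, C, D, F} → {B, C, D, E, F, G}.
Read 'a': {B, C, D, E, F, G} → {B, C, D, F, G}.
Read 'a': {B, C, D, F, G} → {B, C, D, F, G}.
Read 'b': {B, C, D, F, G} → {S, B, C, D, E, G}.
Read 'a': {S, B, C, D, E, G} → {S, B, C, D, F, G}.
Read 'a': {S, B, C, D, F, G} → {S, B, C, D, F, G}.
State A is not in {S, B, C, D, F, G}.

No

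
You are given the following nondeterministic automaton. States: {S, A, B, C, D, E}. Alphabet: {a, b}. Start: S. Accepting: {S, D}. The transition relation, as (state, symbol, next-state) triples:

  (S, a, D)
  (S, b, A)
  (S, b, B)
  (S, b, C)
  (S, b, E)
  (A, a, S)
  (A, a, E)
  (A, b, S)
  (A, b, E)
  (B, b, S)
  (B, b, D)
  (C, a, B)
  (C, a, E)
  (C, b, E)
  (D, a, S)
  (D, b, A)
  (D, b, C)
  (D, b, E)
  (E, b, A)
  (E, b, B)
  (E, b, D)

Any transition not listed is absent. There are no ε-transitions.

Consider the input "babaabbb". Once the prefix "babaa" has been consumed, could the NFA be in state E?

No

Start in {S}.
Read 'b': S→{A, B, C, E}; now {A, B, C, E}.
Read 'a': A→{S, E}, B→∅, C→{B, E}, E→∅; now {S, B, E}.
Read 'b': S→{A, B, C, E}, B→{S, D}, E→{A, B, D}; now {S, A, B, C, D, E}.
Read 'a': S→{D}, A→{S, E}, B→∅, C→{B, E}, D→{S}, E→∅; now {S, B, D, E}.
Read 'a': S→{D}, B→∅, D→{S}, E→∅; now {S, D}.
State E is not in {S, D}.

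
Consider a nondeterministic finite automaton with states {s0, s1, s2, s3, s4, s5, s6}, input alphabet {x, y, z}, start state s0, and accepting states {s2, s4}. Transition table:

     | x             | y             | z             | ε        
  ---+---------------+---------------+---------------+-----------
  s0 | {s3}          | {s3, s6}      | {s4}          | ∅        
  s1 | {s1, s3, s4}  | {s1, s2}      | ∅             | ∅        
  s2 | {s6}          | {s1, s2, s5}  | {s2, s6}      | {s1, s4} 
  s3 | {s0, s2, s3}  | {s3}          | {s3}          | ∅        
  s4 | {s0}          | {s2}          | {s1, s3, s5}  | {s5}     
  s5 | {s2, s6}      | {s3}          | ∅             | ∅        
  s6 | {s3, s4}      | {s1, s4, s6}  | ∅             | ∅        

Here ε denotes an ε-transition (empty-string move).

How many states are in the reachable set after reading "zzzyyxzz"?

6

Start in {s0}.
Read 'z': s0→{s4}; union {s4}; ε-closure = {s4, s5}.
Read 'z': s4→{s1, s3, s5}, s5→∅; now {s1, s3, s5}.
Read 'z': s1→∅, s3→{s3}, s5→∅; now {s3}.
Read 'y': s3→{s3}; now {s3}.
Read 'y': s3→{s3}; now {s3}.
Read 'x': s3→{s0, s2, s3}; union {s0, s2, s3}; ε-closure = {s0, s1, s2, s3, s4, s5}.
Read 'z': s0→{s4}, s1→∅, s2→{s2, s6}, s3→{s3}, s4→{s1, s3, s5}, s5→∅; now {s1, s2, s3, s4, s5, s6}.
Read 'z': s1→∅, s2→{s2, s6}, s3→{s3}, s4→{s1, s3, s5}, s5→∅, s6→∅; union {s1, s2, s3, s5, s6}; ε-closure = {s1, s2, s3, s4, s5, s6}.
That set has 6 states.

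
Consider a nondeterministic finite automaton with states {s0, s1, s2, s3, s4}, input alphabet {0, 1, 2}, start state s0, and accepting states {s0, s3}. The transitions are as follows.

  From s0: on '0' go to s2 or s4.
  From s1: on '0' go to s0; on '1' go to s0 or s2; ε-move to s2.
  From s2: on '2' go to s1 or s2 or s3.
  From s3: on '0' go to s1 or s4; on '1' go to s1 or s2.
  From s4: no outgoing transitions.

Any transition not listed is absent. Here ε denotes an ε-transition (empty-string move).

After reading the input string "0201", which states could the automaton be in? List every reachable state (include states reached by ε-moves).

Start in {s0}.
Read '0': {s0} → {s2, s4}.
Read '2': {s2, s4} → {s1, s2, s3}.
Read '0': {s1, s2, s3} → {s0, s1, s2, s4}.
Read '1': {s0, s1, s2, s4} → {s0, s2}.

{s0, s2}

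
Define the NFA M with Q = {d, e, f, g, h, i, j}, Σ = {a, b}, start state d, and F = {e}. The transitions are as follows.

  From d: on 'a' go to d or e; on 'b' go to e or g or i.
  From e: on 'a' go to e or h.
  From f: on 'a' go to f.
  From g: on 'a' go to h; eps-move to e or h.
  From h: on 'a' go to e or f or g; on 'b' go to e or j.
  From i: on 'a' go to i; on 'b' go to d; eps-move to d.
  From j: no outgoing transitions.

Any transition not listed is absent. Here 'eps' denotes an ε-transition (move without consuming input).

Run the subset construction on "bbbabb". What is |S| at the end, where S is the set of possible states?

6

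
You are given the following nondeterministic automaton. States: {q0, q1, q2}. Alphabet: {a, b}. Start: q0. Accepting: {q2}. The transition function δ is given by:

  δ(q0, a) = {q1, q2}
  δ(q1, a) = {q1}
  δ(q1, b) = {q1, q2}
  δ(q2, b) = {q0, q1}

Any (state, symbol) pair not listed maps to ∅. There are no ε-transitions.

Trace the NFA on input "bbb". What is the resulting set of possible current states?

∅

Start in {q0}.
Read 'b': q0→∅; now ∅.
The set is empty and remains empty for the remaining 2 symbols.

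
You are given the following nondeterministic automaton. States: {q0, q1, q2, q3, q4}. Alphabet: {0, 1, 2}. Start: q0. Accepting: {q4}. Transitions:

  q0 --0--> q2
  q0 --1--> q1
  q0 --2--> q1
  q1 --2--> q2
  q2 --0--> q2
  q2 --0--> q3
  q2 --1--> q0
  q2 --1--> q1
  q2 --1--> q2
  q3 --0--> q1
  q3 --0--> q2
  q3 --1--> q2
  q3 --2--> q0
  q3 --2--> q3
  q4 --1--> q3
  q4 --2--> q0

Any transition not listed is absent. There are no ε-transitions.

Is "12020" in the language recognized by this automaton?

No

Start in {q0}.
Read '1': q0→{q1}; now {q1}.
Read '2': q1→{q2}; now {q2}.
Read '0': q2→{q2, q3}; now {q2, q3}.
Read '2': q2→∅, q3→{q0, q3}; now {q0, q3}.
Read '0': q0→{q2}, q3→{q1, q2}; now {q1, q2}.
The final set {q1, q2} contains no accepting state.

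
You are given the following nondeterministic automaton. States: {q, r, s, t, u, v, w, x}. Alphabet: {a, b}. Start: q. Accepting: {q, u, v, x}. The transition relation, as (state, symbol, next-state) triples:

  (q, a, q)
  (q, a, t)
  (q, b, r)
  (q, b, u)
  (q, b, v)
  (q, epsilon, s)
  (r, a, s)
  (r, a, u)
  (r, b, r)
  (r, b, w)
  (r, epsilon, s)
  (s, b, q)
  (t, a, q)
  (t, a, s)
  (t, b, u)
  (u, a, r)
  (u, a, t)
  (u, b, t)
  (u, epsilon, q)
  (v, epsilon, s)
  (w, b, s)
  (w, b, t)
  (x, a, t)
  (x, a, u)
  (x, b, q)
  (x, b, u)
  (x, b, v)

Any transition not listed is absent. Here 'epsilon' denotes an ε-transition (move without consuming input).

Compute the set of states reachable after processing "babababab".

{q, r, s, t, u, v, w}

Start: ε-closure({q}) = {q, s}.
Read 'b': {q, s} → {q, r, s, u, v}.
Read 'a': {q, r, s, u, v} → {q, r, s, t, u}.
Read 'b': {q, r, s, t, u} → {q, r, s, t, u, v, w}.
Read 'a': {q, r, s, t, u, v, w} → {q, r, s, t, u}.
Read 'b': {q, r, s, t, u} → {q, r, s, t, u, v, w}.
Read 'a': {q, r, s, t, u, v, w} → {q, r, s, t, u}.
Read 'b': {q, r, s, t, u} → {q, r, s, t, u, v, w}.
Read 'a': {q, r, s, t, u, v, w} → {q, r, s, t, u}.
Read 'b': {q, r, s, t, u} → {q, r, s, t, u, v, w}.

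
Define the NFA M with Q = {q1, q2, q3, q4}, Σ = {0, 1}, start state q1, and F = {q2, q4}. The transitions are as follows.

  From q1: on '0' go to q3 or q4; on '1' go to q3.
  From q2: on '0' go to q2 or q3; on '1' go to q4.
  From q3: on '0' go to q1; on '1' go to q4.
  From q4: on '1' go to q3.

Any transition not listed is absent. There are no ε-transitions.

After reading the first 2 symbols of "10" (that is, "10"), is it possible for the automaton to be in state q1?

Yes

Start in {q1}.
Read '1': q1→{q3}; now {q3}.
Read '0': q3→{q1}; now {q1}.
State q1 is in {q1}.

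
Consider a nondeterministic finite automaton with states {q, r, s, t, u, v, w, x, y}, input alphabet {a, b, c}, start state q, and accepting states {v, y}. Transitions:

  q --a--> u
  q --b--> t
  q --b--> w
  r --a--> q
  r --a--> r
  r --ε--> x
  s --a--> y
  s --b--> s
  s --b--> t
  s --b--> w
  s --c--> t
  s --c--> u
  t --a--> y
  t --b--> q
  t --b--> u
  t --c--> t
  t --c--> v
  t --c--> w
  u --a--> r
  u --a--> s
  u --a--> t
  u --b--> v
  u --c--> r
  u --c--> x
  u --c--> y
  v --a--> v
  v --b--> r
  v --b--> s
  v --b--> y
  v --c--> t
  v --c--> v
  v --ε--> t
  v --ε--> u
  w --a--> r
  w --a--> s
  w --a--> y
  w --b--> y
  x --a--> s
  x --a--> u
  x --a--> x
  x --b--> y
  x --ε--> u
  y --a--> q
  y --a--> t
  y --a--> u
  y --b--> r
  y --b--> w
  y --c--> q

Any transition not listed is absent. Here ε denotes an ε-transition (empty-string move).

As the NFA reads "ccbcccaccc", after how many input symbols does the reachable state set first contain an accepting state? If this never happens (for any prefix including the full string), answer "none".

Start in {q}.
Read 'c': {q} → ∅.
The set is empty and remains empty for the remaining 9 symbols.
No reachable set along the way intersects F.

none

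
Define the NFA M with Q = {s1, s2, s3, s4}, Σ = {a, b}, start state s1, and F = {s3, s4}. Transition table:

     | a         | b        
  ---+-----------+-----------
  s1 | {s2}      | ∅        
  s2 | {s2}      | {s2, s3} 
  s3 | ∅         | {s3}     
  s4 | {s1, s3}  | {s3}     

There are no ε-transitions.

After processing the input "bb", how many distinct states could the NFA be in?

0

Start in {s1}.
Read 'b': s1→∅; now ∅.
The set is empty and remains empty for the remaining 1 symbol.
That set has 0 states.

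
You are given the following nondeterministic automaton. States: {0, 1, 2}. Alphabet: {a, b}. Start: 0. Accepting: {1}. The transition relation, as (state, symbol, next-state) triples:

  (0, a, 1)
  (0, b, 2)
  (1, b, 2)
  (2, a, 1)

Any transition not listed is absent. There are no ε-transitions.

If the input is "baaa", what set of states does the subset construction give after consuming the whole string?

Start in {0}.
Read 'b': 0→{2}; now {2}.
Read 'a': 2→{1}; now {1}.
Read 'a': 1→∅; now ∅.
The set is empty and remains empty for the remaining 1 symbol.

∅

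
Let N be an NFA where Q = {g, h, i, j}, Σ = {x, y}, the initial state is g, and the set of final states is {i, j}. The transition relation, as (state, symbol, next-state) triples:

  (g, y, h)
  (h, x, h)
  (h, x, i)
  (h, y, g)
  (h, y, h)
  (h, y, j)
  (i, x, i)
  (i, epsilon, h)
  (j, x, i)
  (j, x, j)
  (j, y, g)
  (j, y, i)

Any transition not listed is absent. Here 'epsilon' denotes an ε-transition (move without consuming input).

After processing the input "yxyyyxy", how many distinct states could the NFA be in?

4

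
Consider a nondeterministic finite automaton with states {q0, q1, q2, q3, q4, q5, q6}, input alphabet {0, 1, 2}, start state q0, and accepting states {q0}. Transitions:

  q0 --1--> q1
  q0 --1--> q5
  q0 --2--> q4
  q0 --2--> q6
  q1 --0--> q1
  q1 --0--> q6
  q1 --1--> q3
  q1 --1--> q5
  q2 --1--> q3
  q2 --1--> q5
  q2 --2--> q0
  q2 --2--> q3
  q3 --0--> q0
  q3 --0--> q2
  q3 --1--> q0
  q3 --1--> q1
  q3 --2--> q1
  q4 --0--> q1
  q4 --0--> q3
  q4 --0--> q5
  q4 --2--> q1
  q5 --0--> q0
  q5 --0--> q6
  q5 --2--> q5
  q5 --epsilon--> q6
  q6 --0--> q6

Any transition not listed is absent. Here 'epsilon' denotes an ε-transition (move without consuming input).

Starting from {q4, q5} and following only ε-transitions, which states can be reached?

{q4, q5, q6}

Begin with {q4, q5}.
ε-move q5 → q6; add q6.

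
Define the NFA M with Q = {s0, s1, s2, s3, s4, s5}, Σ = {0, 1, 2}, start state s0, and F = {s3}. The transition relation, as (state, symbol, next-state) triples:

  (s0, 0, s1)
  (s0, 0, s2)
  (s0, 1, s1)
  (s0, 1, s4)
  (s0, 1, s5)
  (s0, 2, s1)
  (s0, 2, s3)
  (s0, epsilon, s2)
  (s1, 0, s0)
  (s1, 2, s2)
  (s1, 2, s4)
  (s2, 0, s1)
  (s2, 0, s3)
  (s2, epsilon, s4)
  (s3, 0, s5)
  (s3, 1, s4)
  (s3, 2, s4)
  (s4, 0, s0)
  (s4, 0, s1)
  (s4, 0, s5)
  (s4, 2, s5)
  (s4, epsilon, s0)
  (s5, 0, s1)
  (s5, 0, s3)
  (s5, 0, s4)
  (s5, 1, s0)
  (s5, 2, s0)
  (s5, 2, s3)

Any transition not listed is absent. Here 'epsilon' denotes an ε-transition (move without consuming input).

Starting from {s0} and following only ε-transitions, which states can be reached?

Begin with {s0}.
ε-move s0 → s2; add s2.
ε-move s2 → s4; add s4.

{s0, s2, s4}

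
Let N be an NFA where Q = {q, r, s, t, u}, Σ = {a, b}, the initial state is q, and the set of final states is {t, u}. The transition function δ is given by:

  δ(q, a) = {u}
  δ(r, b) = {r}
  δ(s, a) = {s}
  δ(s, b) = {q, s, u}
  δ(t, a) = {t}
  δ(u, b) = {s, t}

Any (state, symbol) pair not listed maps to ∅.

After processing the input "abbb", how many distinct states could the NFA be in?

Start in {q}.
Read 'a': {q} → {u}.
Read 'b': {u} → {s, t}.
Read 'b': {s, t} → {q, s, u}.
Read 'b': {q, s, u} → {q, s, t, u}.
That set has 4 states.

4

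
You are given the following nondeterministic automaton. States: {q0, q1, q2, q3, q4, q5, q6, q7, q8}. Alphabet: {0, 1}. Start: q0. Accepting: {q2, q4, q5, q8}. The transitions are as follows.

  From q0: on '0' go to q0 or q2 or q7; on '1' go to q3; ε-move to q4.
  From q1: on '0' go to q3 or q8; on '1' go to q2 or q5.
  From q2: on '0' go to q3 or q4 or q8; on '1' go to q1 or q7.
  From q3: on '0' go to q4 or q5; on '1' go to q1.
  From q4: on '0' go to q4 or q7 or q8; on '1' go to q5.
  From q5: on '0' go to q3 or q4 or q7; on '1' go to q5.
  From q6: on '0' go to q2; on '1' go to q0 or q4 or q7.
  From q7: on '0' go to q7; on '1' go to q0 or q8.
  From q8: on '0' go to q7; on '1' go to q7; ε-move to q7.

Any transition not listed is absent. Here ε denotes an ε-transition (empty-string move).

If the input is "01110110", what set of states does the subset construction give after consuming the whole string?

{q0, q2, q3, q4, q5, q7, q8}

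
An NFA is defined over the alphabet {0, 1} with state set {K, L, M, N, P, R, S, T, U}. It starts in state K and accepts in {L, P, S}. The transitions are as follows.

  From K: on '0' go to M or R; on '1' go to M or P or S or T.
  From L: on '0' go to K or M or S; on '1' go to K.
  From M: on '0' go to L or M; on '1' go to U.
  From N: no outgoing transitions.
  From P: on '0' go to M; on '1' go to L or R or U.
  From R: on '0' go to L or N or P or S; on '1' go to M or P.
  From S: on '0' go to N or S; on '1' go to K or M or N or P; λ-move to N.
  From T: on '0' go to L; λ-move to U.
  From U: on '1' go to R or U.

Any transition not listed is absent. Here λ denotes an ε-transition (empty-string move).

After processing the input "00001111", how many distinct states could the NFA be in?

9

Start in {K}.
Read '0': K→{M, R}; now {M, R}.
Read '0': M→{L, M}, R→{L, N, P, S}; now {L, M, N, P, S}.
Read '0': L→{K, M, S}, M→{L, M}, N→∅, P→{M}, S→{N, S}; now {K, L, M, N, S}.
Read '0': K→{M, R}, L→{K, M, S}, M→{L, M}, N→∅, S→{N, S}; now {K, L, M, N, R, S}.
Read '1': K→{M, P, S, T}, L→{K}, M→{U}, N→∅, R→{M, P}, S→{K, M, N, P}; now {K, M, N, P, S, T, U}.
Read '1': K→{M, P, S, T}, M→{U}, N→∅, P→{L, R, U}, S→{K, M, N, P}, T→∅, U→{R, U}; now {K, L, M, N, P, R, S, T, U}.
Read '1': K→{M, P, S, T}, L→{K}, M→{U}, N→∅, P→{L, R, U}, R→{M, P}, S→{K, M, N, P}, T→∅, U→{R, U}; now {K, L, M, N, P, R, S, T, U}.
Read '1': K→{M, P, S, T}, L→{K}, M→{U}, N→∅, P→{L, R, U}, R→{M, P}, S→{K, M, N, P}, T→∅, U→{R, U}; now {K, L, M, N, P, R, S, T, U}.
That set has 9 states.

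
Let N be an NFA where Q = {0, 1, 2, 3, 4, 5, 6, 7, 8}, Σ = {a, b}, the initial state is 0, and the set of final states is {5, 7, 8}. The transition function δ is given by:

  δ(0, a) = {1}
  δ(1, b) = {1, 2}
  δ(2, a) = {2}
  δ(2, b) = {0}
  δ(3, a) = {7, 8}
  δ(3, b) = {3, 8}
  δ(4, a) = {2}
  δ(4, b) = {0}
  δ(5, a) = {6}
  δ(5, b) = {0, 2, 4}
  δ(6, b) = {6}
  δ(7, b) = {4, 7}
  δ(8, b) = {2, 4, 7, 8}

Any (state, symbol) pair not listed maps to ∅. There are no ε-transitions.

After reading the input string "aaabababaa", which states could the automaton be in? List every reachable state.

Start in {0}.
Read 'a': {0} → {1}.
Read 'a': {1} → ∅.
The set is empty and remains empty for the remaining 8 symbols.

∅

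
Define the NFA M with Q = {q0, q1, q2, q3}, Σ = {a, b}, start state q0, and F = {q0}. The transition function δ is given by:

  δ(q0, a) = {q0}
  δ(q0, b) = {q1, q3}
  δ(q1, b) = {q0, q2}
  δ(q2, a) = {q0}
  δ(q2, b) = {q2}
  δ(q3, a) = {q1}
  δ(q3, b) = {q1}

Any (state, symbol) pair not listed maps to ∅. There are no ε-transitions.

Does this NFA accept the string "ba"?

No

Start in {q0}.
Read 'b': {q0} → {q1, q3}.
Read 'a': {q1, q3} → {q1}.
The final set {q1} contains no accepting state.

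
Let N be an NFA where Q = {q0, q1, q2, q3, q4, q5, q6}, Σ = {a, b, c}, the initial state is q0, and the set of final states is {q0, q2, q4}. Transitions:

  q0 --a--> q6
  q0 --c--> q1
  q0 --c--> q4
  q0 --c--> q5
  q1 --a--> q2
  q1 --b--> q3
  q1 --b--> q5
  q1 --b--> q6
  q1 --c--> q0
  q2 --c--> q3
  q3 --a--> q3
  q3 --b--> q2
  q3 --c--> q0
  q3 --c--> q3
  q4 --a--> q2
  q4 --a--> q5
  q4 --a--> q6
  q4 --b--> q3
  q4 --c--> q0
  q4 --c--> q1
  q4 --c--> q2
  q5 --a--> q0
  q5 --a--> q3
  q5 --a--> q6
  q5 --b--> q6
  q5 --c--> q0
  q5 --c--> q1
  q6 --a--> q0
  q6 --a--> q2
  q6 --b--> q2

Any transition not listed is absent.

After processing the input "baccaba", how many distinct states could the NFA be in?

0

Start in {q0}.
Read 'b': q0→∅; now ∅.
The set is empty and remains empty for the remaining 6 symbols.
That set has 0 states.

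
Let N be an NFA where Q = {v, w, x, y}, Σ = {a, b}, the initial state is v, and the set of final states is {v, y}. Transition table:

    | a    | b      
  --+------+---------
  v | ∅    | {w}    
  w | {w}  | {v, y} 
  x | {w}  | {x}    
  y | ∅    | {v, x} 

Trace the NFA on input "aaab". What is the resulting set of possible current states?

∅

Start in {v}.
Read 'a': v→∅; now ∅.
The set is empty and remains empty for the remaining 3 symbols.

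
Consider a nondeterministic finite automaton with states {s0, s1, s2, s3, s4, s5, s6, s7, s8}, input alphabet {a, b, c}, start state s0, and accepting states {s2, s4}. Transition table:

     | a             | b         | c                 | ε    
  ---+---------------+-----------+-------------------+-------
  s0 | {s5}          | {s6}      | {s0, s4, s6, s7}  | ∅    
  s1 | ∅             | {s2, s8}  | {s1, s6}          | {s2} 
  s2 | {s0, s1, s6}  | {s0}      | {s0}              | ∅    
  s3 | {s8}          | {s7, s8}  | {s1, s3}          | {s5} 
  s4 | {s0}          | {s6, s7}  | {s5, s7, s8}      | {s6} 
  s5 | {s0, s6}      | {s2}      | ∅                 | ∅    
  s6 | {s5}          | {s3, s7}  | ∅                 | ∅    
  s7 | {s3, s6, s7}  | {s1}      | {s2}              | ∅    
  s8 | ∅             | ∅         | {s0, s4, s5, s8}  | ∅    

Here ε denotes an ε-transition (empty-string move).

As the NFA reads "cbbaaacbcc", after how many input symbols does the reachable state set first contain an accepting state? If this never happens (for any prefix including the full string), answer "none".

1

Start in {s0}.
Read 'c': s0→{s0, s4, s6, s7}; now {s0, s4, s6, s7}.
None of the earlier sets intersect F, but {s0, s4, s6, s7} does.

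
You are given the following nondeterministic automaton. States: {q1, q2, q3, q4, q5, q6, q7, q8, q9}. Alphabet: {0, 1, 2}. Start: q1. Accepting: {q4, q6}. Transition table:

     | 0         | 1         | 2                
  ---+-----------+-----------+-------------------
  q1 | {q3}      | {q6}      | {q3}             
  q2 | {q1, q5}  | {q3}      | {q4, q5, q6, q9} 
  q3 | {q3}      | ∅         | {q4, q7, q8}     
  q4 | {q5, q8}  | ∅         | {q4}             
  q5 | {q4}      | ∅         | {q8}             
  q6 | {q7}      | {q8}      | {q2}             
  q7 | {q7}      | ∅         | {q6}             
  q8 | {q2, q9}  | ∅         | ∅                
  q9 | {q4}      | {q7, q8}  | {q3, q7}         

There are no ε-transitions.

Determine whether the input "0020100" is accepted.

Yes

Start in {q1}.
Read '0': q1→{q3}; now {q3}.
Read '0': q3→{q3}; now {q3}.
Read '2': q3→{q4, q7, q8}; now {q4, q7, q8}.
Read '0': q4→{q5, q8}, q7→{q7}, q8→{q2, q9}; now {q2, q5, q7, q8, q9}.
Read '1': q2→{q3}, q5→∅, q7→∅, q8→∅, q9→{q7, q8}; now {q3, q7, q8}.
Read '0': q3→{q3}, q7→{q7}, q8→{q2, q9}; now {q2, q3, q7, q9}.
Read '0': q2→{q1, q5}, q3→{q3}, q7→{q7}, q9→{q4}; now {q1, q3, q4, q5, q7}.
The final set {q1, q3, q4, q5, q7} contains the accepting state q4.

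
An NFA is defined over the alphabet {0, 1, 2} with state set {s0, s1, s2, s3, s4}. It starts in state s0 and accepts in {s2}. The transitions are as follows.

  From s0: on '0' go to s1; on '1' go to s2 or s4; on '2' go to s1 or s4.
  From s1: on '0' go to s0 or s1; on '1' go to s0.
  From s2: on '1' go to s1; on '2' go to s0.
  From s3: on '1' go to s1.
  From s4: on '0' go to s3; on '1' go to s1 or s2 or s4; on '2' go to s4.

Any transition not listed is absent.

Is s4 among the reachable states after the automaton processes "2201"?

Start in {s0}.
Read '2': {s0} → {s1, s4}.
Read '2': {s1, s4} → {s4}.
Read '0': {s4} → {s3}.
Read '1': {s3} → {s1}.
State s4 is not in {s1}.

No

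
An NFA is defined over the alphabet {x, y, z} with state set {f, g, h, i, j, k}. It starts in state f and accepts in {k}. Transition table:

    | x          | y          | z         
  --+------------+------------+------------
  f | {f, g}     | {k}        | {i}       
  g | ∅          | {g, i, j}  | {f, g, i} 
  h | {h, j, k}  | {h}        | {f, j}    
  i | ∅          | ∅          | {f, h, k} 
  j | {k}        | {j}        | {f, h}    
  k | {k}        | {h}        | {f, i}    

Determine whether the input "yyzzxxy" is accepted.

Start in {f}.
Read 'y': f→{k}; now {k}.
Read 'y': k→{h}; now {h}.
Read 'z': h→{f, j}; now {f, j}.
Read 'z': f→{i}, j→{f, h}; now {f, h, i}.
Read 'x': f→{f, g}, h→{h, j, k}, i→∅; now {f, g, h, j, k}.
Read 'x': f→{f, g}, g→∅, h→{h, j, k}, j→{k}, k→{k}; now {f, g, h, j, k}.
Read 'y': f→{k}, g→{g, i, j}, h→{h}, j→{j}, k→{h}; now {g, h, i, j, k}.
The final set {g, h, i, j, k} contains the accepting state k.

Yes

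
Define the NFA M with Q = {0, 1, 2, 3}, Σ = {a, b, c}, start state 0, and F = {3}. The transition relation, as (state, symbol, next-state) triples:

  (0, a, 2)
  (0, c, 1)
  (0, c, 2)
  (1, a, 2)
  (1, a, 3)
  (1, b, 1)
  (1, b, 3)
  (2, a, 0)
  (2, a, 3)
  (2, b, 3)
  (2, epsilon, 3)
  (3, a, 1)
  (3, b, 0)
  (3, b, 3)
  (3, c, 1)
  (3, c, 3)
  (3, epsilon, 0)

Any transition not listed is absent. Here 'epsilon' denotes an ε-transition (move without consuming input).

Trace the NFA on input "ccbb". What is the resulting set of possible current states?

Start in {0}.
Read 'c': 0→{1, 2}; union {1, 2}; ε-closure = {0, 1, 2, 3}.
Read 'c': 0→{1, 2}, 1→∅, 2→∅, 3→{1, 3}; union {1, 2, 3}; ε-closure = {0, 1, 2, 3}.
Read 'b': 0→∅, 1→{1, 3}, 2→{3}, 3→{0, 3}; now {0, 1, 3}.
Read 'b': 0→∅, 1→{1, 3}, 3→{0, 3}; now {0, 1, 3}.

{0, 1, 3}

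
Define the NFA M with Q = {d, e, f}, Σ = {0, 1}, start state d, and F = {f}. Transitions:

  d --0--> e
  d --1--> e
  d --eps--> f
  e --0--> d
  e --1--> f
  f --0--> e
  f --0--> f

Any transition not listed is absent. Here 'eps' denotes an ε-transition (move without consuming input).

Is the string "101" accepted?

Start: ε-closure({d}) = {d, f}.
Read '1': d→{e}, f→∅; now {e}.
Read '0': e→{d}; union {d}; ε-closure = {d, f}.
Read '1': d→{e}, f→∅; now {e}.
The final set {e} contains no accepting state.

No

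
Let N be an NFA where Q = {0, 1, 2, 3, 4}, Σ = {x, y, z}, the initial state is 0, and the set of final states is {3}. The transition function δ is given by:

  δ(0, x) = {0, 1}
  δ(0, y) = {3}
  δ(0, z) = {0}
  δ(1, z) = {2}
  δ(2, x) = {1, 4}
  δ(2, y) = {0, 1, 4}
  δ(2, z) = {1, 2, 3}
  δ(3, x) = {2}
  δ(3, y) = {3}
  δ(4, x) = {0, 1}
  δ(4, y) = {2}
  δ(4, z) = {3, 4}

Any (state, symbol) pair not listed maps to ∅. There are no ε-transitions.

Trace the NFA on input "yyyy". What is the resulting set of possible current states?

{3}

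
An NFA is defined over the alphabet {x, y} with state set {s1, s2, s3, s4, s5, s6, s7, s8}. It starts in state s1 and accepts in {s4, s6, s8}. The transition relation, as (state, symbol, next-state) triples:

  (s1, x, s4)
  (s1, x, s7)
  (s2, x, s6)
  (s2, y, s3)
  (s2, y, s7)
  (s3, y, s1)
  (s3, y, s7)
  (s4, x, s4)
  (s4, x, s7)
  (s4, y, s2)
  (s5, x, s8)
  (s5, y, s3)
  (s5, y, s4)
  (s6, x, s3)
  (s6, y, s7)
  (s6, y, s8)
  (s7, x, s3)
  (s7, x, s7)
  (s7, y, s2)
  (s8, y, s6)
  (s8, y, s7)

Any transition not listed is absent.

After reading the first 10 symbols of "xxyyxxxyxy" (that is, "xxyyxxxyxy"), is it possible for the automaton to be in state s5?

Start in {s1}.
Read 'x': {s1} → {s4, s7}.
Read 'x': {s4, s7} → {s3, s4, s7}.
Read 'y': {s3, s4, s7} → {s1, s2, s7}.
Read 'y': {s1, s2, s7} → {s2, s3, s7}.
Read 'x': {s2, s3, s7} → {s3, s6, s7}.
Read 'x': {s3, s6, s7} → {s3, s7}.
Read 'x': {s3, s7} → {s3, s7}.
Read 'y': {s3, s7} → {s1, s2, s7}.
Read 'x': {s1, s2, s7} → {s3, s4, s6, s7}.
Read 'y': {s3, s4, s6, s7} → {s1, s2, s7, s8}.
State s5 is not in {s1, s2, s7, s8}.

No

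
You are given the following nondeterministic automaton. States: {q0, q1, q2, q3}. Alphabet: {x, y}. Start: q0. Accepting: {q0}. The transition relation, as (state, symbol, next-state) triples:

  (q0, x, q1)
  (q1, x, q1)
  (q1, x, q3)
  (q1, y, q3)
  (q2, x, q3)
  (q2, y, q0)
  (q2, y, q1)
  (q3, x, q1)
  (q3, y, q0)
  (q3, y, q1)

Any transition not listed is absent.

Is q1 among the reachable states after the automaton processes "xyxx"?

Yes

Start in {q0}.
Read 'x': {q0} → {q1}.
Read 'y': {q1} → {q3}.
Read 'x': {q3} → {q1}.
Read 'x': {q1} → {q1, q3}.
State q1 is in {q1, q3}.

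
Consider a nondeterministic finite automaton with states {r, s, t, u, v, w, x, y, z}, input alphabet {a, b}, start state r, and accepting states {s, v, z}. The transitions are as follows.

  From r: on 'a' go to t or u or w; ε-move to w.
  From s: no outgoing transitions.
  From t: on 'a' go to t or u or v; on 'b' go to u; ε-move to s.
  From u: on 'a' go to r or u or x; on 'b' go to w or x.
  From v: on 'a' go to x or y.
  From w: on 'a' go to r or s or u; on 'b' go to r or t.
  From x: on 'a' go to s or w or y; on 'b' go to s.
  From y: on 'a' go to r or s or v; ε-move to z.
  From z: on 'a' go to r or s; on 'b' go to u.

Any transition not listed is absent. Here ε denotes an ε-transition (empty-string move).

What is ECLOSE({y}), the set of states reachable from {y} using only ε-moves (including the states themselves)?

Begin with {y}.
ε-move y → z; add z.

{y, z}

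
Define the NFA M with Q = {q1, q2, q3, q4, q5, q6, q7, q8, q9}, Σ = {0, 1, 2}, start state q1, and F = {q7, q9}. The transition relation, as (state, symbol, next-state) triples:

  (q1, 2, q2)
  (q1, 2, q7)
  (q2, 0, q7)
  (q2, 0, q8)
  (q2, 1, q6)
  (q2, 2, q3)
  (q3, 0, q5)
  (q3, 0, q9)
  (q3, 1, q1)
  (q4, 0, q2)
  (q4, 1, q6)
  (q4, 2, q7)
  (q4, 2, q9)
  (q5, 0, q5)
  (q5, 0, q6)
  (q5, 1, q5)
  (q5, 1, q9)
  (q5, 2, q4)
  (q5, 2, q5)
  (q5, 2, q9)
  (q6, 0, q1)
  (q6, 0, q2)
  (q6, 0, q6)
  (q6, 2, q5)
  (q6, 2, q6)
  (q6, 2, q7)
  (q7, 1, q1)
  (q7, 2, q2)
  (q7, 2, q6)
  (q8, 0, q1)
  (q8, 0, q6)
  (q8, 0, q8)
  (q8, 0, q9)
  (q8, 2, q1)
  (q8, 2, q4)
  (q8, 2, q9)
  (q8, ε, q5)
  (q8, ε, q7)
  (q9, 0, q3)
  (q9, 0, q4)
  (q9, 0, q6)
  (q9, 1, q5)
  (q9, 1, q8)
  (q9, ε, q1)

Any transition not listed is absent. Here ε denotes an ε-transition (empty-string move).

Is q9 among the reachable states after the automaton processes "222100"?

Yes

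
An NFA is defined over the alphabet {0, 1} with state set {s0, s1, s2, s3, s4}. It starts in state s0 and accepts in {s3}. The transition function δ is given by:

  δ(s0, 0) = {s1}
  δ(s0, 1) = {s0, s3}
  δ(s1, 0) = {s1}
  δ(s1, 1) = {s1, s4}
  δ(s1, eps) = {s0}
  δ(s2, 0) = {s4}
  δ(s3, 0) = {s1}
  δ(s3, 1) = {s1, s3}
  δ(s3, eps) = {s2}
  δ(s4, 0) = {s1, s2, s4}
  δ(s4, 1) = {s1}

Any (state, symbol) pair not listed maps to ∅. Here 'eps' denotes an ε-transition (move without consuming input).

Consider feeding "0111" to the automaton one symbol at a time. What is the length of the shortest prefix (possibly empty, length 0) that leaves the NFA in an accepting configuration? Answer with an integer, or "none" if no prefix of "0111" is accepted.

2

Start in {s0}.
Read '0': {s0} → {s0, s1}.
Read '1': {s0, s1} → {s0, s1, s2, s3, s4}.
None of the earlier sets intersect F, but {s0, s1, s2, s3, s4} does.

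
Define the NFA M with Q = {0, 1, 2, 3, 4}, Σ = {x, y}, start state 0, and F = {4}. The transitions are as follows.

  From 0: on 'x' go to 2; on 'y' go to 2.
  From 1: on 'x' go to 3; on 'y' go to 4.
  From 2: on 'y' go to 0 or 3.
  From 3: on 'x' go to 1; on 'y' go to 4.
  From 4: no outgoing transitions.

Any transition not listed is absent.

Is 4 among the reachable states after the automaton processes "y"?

No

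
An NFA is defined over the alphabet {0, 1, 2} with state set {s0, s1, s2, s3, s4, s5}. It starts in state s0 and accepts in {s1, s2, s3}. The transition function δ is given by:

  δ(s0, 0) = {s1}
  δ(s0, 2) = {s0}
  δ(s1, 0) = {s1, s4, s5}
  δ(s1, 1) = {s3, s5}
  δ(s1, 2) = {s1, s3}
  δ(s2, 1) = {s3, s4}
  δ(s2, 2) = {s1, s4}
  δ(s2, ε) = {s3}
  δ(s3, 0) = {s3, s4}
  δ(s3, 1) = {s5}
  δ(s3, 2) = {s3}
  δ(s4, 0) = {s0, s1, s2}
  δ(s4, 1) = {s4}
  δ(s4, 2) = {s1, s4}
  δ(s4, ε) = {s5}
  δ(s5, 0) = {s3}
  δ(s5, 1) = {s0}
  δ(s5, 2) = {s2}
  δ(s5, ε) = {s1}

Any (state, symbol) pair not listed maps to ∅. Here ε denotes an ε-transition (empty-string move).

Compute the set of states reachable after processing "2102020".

∅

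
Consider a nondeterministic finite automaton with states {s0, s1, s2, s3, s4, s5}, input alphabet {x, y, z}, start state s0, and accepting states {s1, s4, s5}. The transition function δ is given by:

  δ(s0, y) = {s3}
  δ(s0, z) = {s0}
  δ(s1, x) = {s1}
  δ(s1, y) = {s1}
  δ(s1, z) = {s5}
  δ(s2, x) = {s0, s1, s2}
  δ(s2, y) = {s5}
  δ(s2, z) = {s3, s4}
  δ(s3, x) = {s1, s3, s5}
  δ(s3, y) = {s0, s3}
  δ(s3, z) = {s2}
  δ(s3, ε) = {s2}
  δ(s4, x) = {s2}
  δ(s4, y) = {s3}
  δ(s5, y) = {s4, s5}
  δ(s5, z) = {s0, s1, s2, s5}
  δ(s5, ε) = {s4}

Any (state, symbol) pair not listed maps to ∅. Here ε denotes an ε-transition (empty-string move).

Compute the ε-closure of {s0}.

Begin with {s0}.
No ε-moves leave this set, so the closure equals the set itself.

{s0}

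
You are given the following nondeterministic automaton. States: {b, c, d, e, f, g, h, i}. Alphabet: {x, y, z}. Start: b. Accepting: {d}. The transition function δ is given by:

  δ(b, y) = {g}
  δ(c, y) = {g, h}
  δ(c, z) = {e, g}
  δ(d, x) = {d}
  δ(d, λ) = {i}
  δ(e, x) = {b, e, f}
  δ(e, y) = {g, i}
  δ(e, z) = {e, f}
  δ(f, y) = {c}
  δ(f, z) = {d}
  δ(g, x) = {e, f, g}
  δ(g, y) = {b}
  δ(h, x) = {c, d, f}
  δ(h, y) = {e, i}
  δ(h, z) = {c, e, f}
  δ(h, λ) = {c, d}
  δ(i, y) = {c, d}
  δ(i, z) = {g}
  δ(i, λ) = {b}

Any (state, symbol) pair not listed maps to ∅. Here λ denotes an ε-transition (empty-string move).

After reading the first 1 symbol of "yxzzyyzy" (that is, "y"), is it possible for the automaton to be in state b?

No

Start in {b}.
Read 'y': b→{g}; now {g}.
State b is not in {g}.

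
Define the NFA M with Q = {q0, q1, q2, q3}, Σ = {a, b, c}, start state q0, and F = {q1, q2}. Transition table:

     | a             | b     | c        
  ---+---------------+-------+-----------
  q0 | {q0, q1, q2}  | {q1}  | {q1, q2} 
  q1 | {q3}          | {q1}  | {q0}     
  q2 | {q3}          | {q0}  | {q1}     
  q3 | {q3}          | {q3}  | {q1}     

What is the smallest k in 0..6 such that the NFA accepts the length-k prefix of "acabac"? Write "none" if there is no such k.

1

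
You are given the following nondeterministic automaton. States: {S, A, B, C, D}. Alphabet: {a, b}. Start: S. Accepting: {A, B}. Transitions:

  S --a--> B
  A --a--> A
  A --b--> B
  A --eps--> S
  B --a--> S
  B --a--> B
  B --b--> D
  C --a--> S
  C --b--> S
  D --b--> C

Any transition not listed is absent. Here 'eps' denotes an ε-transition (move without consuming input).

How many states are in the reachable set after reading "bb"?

0

Start in {S}.
Read 'b': {S} → ∅.
The set is empty and remains empty for the remaining 1 symbol.
That set has 0 states.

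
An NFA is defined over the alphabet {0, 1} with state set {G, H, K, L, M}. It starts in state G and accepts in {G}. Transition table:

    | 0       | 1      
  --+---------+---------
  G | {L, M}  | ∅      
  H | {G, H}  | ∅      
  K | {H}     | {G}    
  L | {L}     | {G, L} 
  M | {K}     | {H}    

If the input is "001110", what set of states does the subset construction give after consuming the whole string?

Start in {G}.
Read '0': {G} → {L, M}.
Read '0': {L, M} → {K, L}.
Read '1': {K, L} → {G, L}.
Read '1': {G, L} → {G, L}.
Read '1': {G, L} → {G, L}.
Read '0': {G, L} → {L, M}.

{L, M}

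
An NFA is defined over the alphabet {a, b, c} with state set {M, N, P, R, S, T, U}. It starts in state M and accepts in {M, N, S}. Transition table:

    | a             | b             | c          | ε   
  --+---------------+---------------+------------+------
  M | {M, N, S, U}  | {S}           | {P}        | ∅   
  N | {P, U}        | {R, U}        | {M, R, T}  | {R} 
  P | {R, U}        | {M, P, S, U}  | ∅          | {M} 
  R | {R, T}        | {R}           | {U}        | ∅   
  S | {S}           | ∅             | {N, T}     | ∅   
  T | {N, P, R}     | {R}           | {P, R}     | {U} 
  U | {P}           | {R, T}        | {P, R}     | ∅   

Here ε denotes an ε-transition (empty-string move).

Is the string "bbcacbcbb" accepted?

No

Start in {M}.
Read 'b': M→{S}; now {S}.
Read 'b': S→∅; now ∅.
The set is empty and remains empty for the remaining 7 symbols.
The final set ∅ contains no accepting state.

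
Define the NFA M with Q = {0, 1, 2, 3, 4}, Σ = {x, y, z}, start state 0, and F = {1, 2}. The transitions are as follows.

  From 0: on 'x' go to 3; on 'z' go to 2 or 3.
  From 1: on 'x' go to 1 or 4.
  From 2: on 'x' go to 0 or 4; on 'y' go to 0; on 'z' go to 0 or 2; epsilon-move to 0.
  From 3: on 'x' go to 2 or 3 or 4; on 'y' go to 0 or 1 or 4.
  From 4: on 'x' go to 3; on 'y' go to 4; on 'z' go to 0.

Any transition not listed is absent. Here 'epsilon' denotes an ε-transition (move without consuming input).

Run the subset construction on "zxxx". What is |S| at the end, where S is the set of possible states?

4

Start in {0}.
Read 'z': 0→{2, 3}; union {2, 3}; ε-closure = {0, 2, 3}.
Read 'x': 0→{3}, 2→{0, 4}, 3→{2, 3, 4}; now {0, 2, 3, 4}.
Read 'x': 0→{3}, 2→{0, 4}, 3→{2, 3, 4}, 4→{3}; now {0, 2, 3, 4}.
Read 'x': 0→{3}, 2→{0, 4}, 3→{2, 3, 4}, 4→{3}; now {0, 2, 3, 4}.
That set has 4 states.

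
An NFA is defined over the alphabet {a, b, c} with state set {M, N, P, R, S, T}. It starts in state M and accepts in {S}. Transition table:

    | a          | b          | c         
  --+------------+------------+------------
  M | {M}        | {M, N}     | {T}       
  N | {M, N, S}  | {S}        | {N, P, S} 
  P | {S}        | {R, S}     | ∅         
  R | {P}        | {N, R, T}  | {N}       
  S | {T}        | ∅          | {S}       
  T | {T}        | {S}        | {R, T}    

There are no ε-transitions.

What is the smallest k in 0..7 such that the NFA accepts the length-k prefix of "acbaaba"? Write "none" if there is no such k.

3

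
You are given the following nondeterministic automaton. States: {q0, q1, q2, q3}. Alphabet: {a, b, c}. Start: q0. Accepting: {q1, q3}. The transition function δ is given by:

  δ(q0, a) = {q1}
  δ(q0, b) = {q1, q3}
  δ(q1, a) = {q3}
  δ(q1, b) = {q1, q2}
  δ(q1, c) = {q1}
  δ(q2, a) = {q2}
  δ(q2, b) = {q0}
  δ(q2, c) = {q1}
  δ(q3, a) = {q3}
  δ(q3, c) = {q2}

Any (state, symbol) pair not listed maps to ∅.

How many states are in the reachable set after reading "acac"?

Start in {q0}.
Read 'a': q0→{q1}; now {q1}.
Read 'c': q1→{q1}; now {q1}.
Read 'a': q1→{q3}; now {q3}.
Read 'c': q3→{q2}; now {q2}.
That set has 1 state.

1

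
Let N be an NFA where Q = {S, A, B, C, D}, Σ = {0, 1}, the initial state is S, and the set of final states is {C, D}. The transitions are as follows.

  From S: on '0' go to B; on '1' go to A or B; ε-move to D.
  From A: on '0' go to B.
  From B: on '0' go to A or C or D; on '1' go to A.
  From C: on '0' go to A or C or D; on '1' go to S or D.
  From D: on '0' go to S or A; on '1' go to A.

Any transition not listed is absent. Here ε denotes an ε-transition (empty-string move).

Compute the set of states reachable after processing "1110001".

Start: ε-closure({S}) = {S, D}.
Read '1': S→{A, B}, D→{A}; now {A, B}.
Read '1': A→∅, B→{A}; now {A}.
Read '1': A→∅; now ∅.
The set is empty and remains empty for the remaining 4 symbols.

∅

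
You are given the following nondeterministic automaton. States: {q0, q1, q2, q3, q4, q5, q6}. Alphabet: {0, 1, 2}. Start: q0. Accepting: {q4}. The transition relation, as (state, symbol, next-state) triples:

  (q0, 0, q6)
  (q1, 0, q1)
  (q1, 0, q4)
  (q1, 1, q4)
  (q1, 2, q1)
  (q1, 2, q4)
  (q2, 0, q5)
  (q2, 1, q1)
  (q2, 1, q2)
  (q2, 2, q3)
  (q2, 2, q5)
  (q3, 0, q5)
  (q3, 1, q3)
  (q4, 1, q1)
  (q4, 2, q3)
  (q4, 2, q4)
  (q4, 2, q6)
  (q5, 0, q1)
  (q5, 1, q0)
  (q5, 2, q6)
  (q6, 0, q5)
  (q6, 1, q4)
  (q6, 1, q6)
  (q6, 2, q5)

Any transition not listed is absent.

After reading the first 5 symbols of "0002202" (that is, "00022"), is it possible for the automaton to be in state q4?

Yes

Start in {q0}.
Read '0': q0→{q6}; now {q6}.
Read '0': q6→{q5}; now {q5}.
Read '0': q5→{q1}; now {q1}.
Read '2': q1→{q1, q4}; now {q1, q4}.
Read '2': q1→{q1, q4}, q4→{q3, q4, q6}; now {q1, q3, q4, q6}.
State q4 is in {q1, q3, q4, q6}.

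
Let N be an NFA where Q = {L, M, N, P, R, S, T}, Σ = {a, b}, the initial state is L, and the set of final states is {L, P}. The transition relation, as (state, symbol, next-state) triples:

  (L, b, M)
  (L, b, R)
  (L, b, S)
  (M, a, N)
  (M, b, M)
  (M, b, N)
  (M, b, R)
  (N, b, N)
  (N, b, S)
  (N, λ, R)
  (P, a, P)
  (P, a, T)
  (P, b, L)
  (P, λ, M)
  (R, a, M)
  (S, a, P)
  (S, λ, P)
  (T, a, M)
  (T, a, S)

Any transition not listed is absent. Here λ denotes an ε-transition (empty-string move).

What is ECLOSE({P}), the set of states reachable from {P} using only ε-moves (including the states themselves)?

{M, P}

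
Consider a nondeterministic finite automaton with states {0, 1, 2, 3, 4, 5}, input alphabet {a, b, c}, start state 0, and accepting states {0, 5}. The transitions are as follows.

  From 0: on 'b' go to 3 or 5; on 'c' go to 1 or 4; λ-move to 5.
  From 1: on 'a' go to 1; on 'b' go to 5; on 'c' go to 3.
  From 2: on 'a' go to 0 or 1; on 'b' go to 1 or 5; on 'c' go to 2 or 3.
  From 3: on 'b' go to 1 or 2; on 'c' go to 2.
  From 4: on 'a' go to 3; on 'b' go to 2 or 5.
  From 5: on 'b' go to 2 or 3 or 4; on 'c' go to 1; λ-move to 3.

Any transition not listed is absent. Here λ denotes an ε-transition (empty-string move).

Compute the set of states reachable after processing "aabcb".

∅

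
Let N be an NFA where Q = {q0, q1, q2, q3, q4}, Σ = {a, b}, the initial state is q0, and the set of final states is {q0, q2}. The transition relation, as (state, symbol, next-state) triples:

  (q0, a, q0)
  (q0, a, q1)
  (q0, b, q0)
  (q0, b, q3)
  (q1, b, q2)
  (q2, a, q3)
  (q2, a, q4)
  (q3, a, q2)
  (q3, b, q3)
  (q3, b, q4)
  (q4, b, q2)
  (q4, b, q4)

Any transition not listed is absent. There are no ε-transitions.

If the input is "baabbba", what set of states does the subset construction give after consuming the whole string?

Start in {q0}.
Read 'b': q0→{q0, q3}; now {q0, q3}.
Read 'a': q0→{q0, q1}, q3→{q2}; now {q0, q1, q2}.
Read 'a': q0→{q0, q1}, q1→∅, q2→{q3, q4}; now {q0, q1, q3, q4}.
Read 'b': q0→{q0, q3}, q1→{q2}, q3→{q3, q4}, q4→{q2, q4}; now {q0, q2, q3, q4}.
Read 'b': q0→{q0, q3}, q2→∅, q3→{q3, q4}, q4→{q2, q4}; now {q0, q2, q3, q4}.
Read 'b': q0→{q0, q3}, q2→∅, q3→{q3, q4}, q4→{q2, q4}; now {q0, q2, q3, q4}.
Read 'a': q0→{q0, q1}, q2→{q3, q4}, q3→{q2}, q4→∅; now {q0, q1, q2, q3, q4}.

{q0, q1, q2, q3, q4}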